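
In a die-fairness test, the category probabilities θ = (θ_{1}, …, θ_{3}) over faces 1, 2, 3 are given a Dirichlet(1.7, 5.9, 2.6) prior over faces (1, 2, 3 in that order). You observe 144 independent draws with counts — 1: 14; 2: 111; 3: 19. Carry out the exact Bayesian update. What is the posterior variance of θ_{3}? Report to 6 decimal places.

0.000776

The Dirichlet prior is conjugate to the Multinomial likelihood: each posterior αⱼ = prior αⱼ + observed count nⱼ.
Posterior concentration: (15.7, 116.9, 21.6), total = 154.2.
Var[θ_j] = α_j(Σα−α_j)/((Σα)²(Σα+1)) = 21.6·132.6/(154.2²·155.2) = 0.000776.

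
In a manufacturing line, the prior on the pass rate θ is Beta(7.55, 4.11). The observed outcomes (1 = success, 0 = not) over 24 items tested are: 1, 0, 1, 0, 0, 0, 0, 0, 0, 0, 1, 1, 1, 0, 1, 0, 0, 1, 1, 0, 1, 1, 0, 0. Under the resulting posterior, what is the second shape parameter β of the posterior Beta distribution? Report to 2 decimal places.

18.11

The Beta prior is conjugate to a Binomial/Bernoulli likelihood; the update adds successes to α and failures to β.
Posterior: Beta(α+k, β+n−k) = Beta(7.55+10, 4.11+14) = Beta(17.55, 18.11).
Posterior β = 18.11.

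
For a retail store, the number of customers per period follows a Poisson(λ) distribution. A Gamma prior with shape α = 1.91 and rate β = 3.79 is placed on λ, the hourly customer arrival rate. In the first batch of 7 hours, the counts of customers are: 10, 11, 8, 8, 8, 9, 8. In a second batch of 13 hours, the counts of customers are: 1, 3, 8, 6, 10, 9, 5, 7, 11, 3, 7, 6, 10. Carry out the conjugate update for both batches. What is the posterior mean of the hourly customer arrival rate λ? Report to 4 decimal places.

With a Gamma(shape α, rate β) prior, the Poisson likelihood is conjugate: the posterior is Gamma(α + ΣXᵢ, β + n).
Batch 1: sum of counts S = 62 over n = 7 hours.
After batch 1: Gamma(α+S, β+n) = Gamma(1.91+62, 3.79+7) = Gamma(63.91, 10.79).
Batch 2: sum of counts S = 86 over n = 13 hours.
After batch 2: Gamma(α+S, β+n) = Gamma(63.91+86, 10.79+13) = Gamma(149.91, 23.79).
Posterior mean = α/β = 149.91/23.79 = 6.3014.

6.3014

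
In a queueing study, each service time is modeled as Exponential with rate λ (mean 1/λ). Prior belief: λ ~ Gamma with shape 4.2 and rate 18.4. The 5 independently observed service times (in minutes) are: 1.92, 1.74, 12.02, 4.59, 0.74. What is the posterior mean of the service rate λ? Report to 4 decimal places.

0.2334

With a Gamma(shape α, rate β) prior on the exponential rate λ, the posterior after n observations with total T = Σxᵢ is Gamma(α+n, β+T).
Sum of observations T = 21.01 minutes; n = 5.
Posterior: Gamma(4.2+5, 18.4+21.01) = Gamma(9.2, 39.41).
Posterior mean of λ = α/β = 9.2/39.41 = 0.2334.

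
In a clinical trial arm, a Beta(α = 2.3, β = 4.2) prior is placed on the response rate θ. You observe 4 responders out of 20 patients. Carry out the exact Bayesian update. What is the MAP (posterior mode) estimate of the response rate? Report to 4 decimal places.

0.2163

The Beta prior is conjugate to a Binomial/Bernoulli likelihood; the update adds successes to α and failures to β.
Posterior: Beta(α+k, β+n−k) = Beta(2.3+4, 4.2+16) = Beta(6.3, 20.2).
Mode of Beta(a,b) for a,b>1 is (a−1)/(a+b−2) = 5.3/24.5 = 0.2163.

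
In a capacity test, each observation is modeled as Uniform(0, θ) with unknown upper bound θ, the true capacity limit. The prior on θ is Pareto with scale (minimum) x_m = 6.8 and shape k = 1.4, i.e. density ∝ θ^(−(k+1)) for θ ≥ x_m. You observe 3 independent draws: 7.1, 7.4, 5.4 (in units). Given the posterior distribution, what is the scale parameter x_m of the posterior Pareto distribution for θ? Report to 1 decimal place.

A Pareto(scale x_m, shape k) prior on the upper bound θ of Uniform(0, θ) is conjugate: posterior is Pareto(max(x_m, max xᵢ), k + n).
Sample maximum = 7.4; prior scale x_m = 6.8 → posterior scale = max = 7.4.
Posterior shape = 1.4 + 3 = 4.4.
Posterior scale x_m = 7.4.

7.4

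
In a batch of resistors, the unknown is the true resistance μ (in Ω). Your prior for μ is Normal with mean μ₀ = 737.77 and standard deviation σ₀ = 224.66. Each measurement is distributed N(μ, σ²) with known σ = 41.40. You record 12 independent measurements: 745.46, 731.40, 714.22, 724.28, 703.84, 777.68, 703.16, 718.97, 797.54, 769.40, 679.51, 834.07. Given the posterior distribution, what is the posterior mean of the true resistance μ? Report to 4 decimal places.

741.6166

For Normal data with known variance σ², a Normal(μ₀, σ₀²) prior on μ is conjugate. Posterior precision = 1/σ₀² + n/σ²; posterior mean is the precision-weighted average of μ₀ and x̄.
Σxᵢ = 745.46 + 731.40 + 714.22 + 724.28 + 703.84 + 777.68 + 703.16 + 718.97 + 797.54 + 769.40 + 679.51 + 834.07 = 8899.53, so n·x̄ = 8899.53.
σ₀² = 224.66² = 50472.1156, σ² = 41.40² = 1713.96; σ² + n·σ₀² = 1713.96 + 12·50472.1156 = 607379.3472.
Posterior mean = (μ₀/σ₀² + n·x̄/σ²)/(1/σ₀² + n/σ²) = (σ²·μ₀ + σ₀²·n·x̄)/(σ² + n·σ₀²) = (1713.96·737.77 + 50472.1156·8899.53)/607379.3472 = 450442615.214868/607379.3472 = 741.6166.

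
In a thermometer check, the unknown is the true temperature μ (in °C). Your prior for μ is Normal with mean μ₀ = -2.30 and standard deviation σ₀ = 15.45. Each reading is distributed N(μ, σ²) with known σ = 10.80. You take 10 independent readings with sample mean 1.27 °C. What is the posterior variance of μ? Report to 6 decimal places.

For Normal data with known variance σ², a Normal(μ₀, σ₀²) prior on μ is conjugate. Posterior precision = 1/σ₀² + n/σ²; posterior mean is the precision-weighted average of μ₀ and x̄.
σ₀² = 15.45² = 238.7025, σ² = 10.80² = 116.64; σ² + n·σ₀² = 116.64 + 10·238.7025 = 2503.665.
Posterior precision = 1/σ₀² + n/σ² = 1/238.7025 + 10/116.64 = (σ² + n·σ₀²)/(σ₀²σ²) = 2503.665/(238.7025·116.64); posterior variance σₙ² = σ₀²σ²/(σ² + n·σ₀²) = 238.7025·116.64/2503.665 = 11.120601.

11.120601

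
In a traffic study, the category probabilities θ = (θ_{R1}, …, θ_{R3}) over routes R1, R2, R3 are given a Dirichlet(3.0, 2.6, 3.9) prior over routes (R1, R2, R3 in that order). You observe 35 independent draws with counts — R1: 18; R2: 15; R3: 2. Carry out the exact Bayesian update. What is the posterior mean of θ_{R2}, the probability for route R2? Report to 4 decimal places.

0.3955

The Dirichlet prior is conjugate to the Multinomial likelihood: each posterior αⱼ = prior αⱼ + observed count nⱼ.
Posterior concentration: (21.0, 17.6, 5.9), total = 44.5.
E[θ_{R2}|data] = α_{R2}/Σα = 17.6/44.5 = 0.3955.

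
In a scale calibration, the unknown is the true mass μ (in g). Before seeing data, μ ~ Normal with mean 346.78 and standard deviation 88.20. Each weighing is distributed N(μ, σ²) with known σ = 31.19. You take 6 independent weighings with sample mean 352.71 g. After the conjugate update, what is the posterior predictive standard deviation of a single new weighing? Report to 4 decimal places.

For Normal data with known variance σ², a Normal(μ₀, σ₀²) prior on μ is conjugate. Posterior precision = 1/σ₀² + n/σ²; posterior mean is the precision-weighted average of μ₀ and x̄.
σ₀² = 88.20² = 7779.24, σ² = 31.19² = 972.8161; σ² + n·σ₀² = 972.8161 + 6·7779.24 = 47648.2561.
Posterior precision = 1/σ₀² + n/σ² = 1/7779.24 + 6/972.8161 = (σ² + n·σ₀²)/(σ₀²σ²) = 47648.2561/(7779.24·972.8161); posterior variance σₙ² = σ₀²σ²/(σ² + n·σ₀²) = 7779.24·972.8161/47648.2561 = 158.825748.
Predictive variance for one new observation = σₙ² + σ² = 7779.24·972.8161/47648.2561 + 972.8161 = σ²·(σ₀² + 47648.2561)/47648.2561 = 972.8161·55427.4961/47648.2561 = 1131.641848; SD = √(972.8161·55427.4961/47648.2561) = 33.6399.

33.6399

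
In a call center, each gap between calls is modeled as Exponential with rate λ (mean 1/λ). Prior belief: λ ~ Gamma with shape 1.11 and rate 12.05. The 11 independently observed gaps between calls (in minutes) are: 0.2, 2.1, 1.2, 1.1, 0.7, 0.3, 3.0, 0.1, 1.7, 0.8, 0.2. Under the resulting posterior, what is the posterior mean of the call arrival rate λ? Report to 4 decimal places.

With a Gamma(shape α, rate β) prior on the exponential rate λ, the posterior after n observations with total T = Σxᵢ is Gamma(α+n, β+T).
Sum of observations T = 11.4 minutes; n = 11.
Posterior: Gamma(1.11+11, 12.05+11.4) = Gamma(12.11, 23.45).
Posterior mean of λ = α/β = 12.11/23.45 = 0.5164.

0.5164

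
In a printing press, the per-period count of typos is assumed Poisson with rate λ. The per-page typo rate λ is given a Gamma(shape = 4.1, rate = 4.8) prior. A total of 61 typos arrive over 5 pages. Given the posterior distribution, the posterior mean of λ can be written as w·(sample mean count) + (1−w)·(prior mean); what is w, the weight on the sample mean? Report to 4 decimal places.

With a Gamma(shape α, rate β) prior, the Poisson likelihood is conjugate: the posterior is Gamma(α + ΣXᵢ, β + n).
Posterior mean = (α₀+S)/(β₀+n) = [n/(β₀+n)]·(S/n) + [β₀/(β₀+n)]·(α₀/β₀), so only n and β₀ enter the weight.
Weight on data w = n/(β₀+n) = 5/(4.8+5) = 5/9.8 = 0.5102.

0.5102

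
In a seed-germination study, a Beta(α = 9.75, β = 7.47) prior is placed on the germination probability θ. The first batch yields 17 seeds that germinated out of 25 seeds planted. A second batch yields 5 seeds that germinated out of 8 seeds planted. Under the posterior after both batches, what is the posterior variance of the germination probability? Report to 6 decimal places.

0.004540

The Beta prior is conjugate to a Binomial/Bernoulli likelihood; the update adds successes to α and failures to β.
After batch 1: Beta(9.75+17, 7.47+8) = Beta(26.75, 15.47).
After batch 2: Beta(26.75+5, 15.47+3) = Beta(31.75, 18.47).
Var = αβ/((α+β)²(α+β+1)) = 31.75·18.47/(50.22²·51.22) = 0.004540.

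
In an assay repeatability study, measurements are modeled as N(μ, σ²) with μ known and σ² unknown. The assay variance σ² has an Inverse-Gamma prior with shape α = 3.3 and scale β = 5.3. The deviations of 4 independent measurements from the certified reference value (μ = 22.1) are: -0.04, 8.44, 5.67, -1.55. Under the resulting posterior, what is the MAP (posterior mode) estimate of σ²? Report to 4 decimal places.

9.2370

With known mean μ and an Inverse-Gamma(α, β) prior on σ², the Normal likelihood is conjugate: posterior is Inv-Gamma(α + n/2, β + Σ(xᵢ−μ)²/2).
Σ(xᵢ−μ)² = (-0.04)² + (8.44)² + (5.67)² + (-1.55)² = 105.7866.
Posterior: Inv-Gamma(3.3 + 4/2, 5.3 + 105.7866/2) = Inv-Gamma(5.30, 58.19330).
Mode = β/(α+1) = 58.19330/6.30 = 9.2370.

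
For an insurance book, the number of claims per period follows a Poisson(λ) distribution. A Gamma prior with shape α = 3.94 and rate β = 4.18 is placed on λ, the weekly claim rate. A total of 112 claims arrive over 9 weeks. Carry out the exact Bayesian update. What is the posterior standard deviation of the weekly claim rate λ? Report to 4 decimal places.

0.8170

With a Gamma(shape α, rate β) prior, the Poisson likelihood is conjugate: the posterior is Gamma(α + ΣXᵢ, β + n).
Posterior: Gamma(α+S, β+n) = Gamma(3.94+112, 4.18+9) = Gamma(115.94, 13.18).
SD = √α/β = √115.94/13.18 = 0.8170.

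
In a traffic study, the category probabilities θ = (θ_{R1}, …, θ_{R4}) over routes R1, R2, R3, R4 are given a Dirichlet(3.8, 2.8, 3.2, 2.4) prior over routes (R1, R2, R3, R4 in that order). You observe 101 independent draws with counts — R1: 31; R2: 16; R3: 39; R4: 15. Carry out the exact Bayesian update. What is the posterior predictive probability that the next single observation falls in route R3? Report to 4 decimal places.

0.3728

The Dirichlet prior is conjugate to the Multinomial likelihood: each posterior αⱼ = prior αⱼ + observed count nⱼ.
Posterior concentration: (34.8, 18.8, 42.2, 17.4), total = 113.2.
P(next = R3 | data) = α_{R3}/Σα = 0.3728.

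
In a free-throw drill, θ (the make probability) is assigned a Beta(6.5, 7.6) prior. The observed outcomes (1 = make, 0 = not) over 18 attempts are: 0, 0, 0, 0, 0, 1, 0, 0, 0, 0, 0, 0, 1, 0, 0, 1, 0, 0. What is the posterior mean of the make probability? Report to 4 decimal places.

0.2960

The Beta prior is conjugate to a Binomial/Bernoulli likelihood; the update adds successes to α and failures to β.
Posterior: Beta(α+k, β+n−k) = Beta(6.5+3, 7.6+15) = Beta(9.5, 22.6).
Posterior mean = α/(α+β) = 9.5/32.1 = 0.2960.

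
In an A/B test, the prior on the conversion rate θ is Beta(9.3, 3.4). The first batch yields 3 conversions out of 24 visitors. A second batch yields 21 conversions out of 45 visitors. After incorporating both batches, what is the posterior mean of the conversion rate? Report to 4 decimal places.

0.4076

The Beta prior is conjugate to a Binomial/Bernoulli likelihood; the update adds successes to α and failures to β.
After batch 1: Beta(9.3+3, 3.4+21) = Beta(12.3, 24.4).
After batch 2: Beta(12.3+21, 24.4+24) = Beta(33.3, 48.4).
Posterior mean = α/(α+β) = 33.3/81.7 = 0.4076.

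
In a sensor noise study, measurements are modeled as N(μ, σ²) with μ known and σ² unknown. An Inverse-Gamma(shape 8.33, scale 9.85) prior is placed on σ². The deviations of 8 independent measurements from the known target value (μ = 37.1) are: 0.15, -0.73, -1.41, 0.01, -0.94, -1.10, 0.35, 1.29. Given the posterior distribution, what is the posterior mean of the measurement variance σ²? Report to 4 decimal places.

With known mean μ and an Inverse-Gamma(α, β) prior on σ², the Normal likelihood is conjugate: posterior is Inv-Gamma(α + n/2, β + Σ(xᵢ−μ)²/2).
Σ(xᵢ−μ)² = (0.15)² + (-0.73)² + (-1.41)² + (0.01)² + (-0.94)² + (-1.10)² + (0.35)² + (1.29)² = 6.4238.
Posterior: Inv-Gamma(8.33 + 8/2, 9.85 + 6.4238/2) = Inv-Gamma(12.33, 13.06190).
E[σ²|data] = β/(α−1) = 13.06190/11.33 = 1.1529.

1.1529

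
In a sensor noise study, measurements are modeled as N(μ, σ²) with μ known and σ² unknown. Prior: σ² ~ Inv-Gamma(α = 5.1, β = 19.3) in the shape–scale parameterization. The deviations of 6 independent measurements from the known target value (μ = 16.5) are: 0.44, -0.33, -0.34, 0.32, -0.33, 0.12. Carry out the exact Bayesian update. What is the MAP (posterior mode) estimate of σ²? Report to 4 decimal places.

With known mean μ and an Inverse-Gamma(α, β) prior on σ², the Normal likelihood is conjugate: posterior is Inv-Gamma(α + n/2, β + Σ(xᵢ−μ)²/2).
Σ(xᵢ−μ)² = (0.44)² + (-0.33)² + (-0.34)² + (0.32)² + (-0.33)² + (0.12)² = 0.6438.
Posterior: Inv-Gamma(5.1 + 6/2, 19.3 + 0.6438/2) = Inv-Gamma(8.10, 19.62190).
Mode = β/(α+1) = 19.62190/9.10 = 2.1563.

2.1563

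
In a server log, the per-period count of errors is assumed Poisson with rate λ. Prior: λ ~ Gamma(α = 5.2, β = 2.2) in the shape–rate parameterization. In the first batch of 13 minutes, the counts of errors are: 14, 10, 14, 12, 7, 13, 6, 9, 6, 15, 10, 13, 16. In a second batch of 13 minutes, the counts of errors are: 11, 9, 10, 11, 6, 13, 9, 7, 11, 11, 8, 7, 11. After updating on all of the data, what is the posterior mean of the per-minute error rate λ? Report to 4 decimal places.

9.7234

With a Gamma(shape α, rate β) prior, the Poisson likelihood is conjugate: the posterior is Gamma(α + ΣXᵢ, β + n).
Batch 1: sum of counts S = 145 over n = 13 minutes.
After batch 1: Gamma(α+S, β+n) = Gamma(5.2+145, 2.2+13) = Gamma(150.2, 15.2).
Batch 2: sum of counts S = 124 over n = 13 minutes.
After batch 2: Gamma(α+S, β+n) = Gamma(150.2+124, 15.2+13) = Gamma(274.2, 28.2).
Posterior mean = α/β = 274.2/28.2 = 9.7234.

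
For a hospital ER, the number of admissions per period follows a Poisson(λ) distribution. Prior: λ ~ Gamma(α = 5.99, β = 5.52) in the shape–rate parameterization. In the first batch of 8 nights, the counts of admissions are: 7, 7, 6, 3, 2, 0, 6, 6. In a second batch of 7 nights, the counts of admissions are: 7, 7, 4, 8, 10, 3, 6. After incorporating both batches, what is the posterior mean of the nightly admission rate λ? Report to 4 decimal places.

4.2880

With a Gamma(shape α, rate β) prior, the Poisson likelihood is conjugate: the posterior is Gamma(α + ΣXᵢ, β + n).
Batch 1: sum of counts S = 37 over n = 8 nights.
After batch 1: Gamma(α+S, β+n) = Gamma(5.99+37, 5.52+8) = Gamma(42.99, 13.52).
Batch 2: sum of counts S = 45 over n = 7 nights.
After batch 2: Gamma(α+S, β+n) = Gamma(42.99+45, 13.52+7) = Gamma(87.99, 20.52).
Posterior mean = α/β = 87.99/20.52 = 4.2880.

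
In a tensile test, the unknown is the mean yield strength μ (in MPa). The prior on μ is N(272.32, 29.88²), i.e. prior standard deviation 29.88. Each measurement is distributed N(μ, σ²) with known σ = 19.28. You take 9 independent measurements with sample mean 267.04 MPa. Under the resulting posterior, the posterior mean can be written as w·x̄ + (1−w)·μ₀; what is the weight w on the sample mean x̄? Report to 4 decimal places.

0.9558

For Normal data with known variance σ², a Normal(μ₀, σ₀²) prior on μ is conjugate. Posterior precision = 1/σ₀² + n/σ²; posterior mean is the precision-weighted average of μ₀ and x̄.
σ₀² = 29.88² = 892.8144, σ² = 19.28² = 371.7184. Prior precision 1/σ₀² = 1/892.8144; data precision n/σ² = 9/371.7184.
w = (n/σ²)/(1/σ₀² + n/σ²) = n·σ₀²/(σ² + n·σ₀²) = 9·892.8144/(371.7184 + 9·892.8144) = 8035.3296/8407.048 = 0.9558.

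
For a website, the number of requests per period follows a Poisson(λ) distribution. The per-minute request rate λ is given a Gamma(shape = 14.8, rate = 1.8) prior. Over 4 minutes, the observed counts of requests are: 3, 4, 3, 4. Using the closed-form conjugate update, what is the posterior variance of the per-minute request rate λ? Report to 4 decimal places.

With a Gamma(shape α, rate β) prior, the Poisson likelihood is conjugate: the posterior is Gamma(α + ΣXᵢ, β + n).
Sum of counts S = 14 over n = 4 minutes.
Posterior: Gamma(α+S, β+n) = Gamma(14.8+14, 1.8+4) = Gamma(28.8, 5.8).
Var = α/β² = 28.8/5.8² = 0.8561.

0.8561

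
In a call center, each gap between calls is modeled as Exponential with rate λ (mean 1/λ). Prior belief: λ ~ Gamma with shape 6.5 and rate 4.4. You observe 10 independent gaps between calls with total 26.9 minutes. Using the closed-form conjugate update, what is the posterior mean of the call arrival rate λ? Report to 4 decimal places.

0.5272

With a Gamma(shape α, rate β) prior on the exponential rate λ, the posterior after n observations with total T = Σxᵢ is Gamma(α+n, β+T).
Posterior: Gamma(6.5+10, 4.4+26.9) = Gamma(16.5, 31.3).
Posterior mean of λ = α/β = 16.5/31.3 = 0.5272.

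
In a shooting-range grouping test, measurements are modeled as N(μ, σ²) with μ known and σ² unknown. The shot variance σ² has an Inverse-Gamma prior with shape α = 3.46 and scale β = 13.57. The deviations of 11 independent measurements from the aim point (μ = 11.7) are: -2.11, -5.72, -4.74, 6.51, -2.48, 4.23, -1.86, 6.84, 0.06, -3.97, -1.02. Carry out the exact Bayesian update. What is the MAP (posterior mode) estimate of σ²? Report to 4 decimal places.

With known mean μ and an Inverse-Gamma(α, β) prior on σ², the Normal likelihood is conjugate: posterior is Inv-Gamma(α + n/2, β + Σ(xᵢ−μ)²/2).
Σ(xᵢ−μ)² = (-2.11)² + (-5.72)² + (-4.74)² + (6.51)² + (-2.48)² + (4.23)² + (-1.86)² + (6.84)² + (0.06)² + (-3.97)² + (-1.02)² = 193.1116.
Posterior: Inv-Gamma(3.46 + 11/2, 13.57 + 193.1116/2) = Inv-Gamma(8.96, 110.12580).
Mode = β/(α+1) = 110.12580/9.96 = 11.0568.

11.0568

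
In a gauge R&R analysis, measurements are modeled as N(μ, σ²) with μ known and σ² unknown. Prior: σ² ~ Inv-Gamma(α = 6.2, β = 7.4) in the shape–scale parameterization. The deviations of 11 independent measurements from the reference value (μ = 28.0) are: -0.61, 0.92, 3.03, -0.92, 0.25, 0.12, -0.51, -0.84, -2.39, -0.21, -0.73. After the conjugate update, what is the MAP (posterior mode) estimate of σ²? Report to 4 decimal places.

With known mean μ and an Inverse-Gamma(α, β) prior on σ², the Normal likelihood is conjugate: posterior is Inv-Gamma(α + n/2, β + Σ(xᵢ−μ)²/2).
Σ(xᵢ−μ)² = (-0.61)² + (0.92)² + (3.03)² + (-0.92)² + (0.25)² + (0.12)² + (-0.51)² + (-0.84)² + (-2.39)² + (-0.21)² + (-0.73)² = 18.5775.
Posterior: Inv-Gamma(6.2 + 11/2, 7.4 + 18.5775/2) = Inv-Gamma(11.70, 16.68875).
Mode = β/(α+1) = 16.68875/12.70 = 1.3141.

1.3141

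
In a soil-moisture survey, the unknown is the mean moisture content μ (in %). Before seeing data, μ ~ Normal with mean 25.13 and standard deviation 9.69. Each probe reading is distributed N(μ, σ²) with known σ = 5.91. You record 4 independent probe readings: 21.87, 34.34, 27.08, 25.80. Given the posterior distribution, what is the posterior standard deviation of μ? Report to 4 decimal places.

For Normal data with known variance σ², a Normal(μ₀, σ₀²) prior on μ is conjugate. Posterior precision = 1/σ₀² + n/σ²; posterior mean is the precision-weighted average of μ₀ and x̄.
σ₀² = 9.69² = 93.8961, σ² = 5.91² = 34.9281; σ² + n·σ₀² = 34.9281 + 4·93.8961 = 410.5125.
Posterior precision = 1/σ₀² + n/σ² = 1/93.8961 + 4/34.9281 = (σ² + n·σ₀²)/(σ₀²σ²) = 410.5125/(93.8961·34.9281); posterior variance σₙ² = σ₀²σ²/(σ² + n·σ₀²) = 93.8961·34.9281/410.5125 = 7.989068.
Posterior SD = √σₙ² = √(93.8961·34.9281/410.5125) = 2.8265.

2.8265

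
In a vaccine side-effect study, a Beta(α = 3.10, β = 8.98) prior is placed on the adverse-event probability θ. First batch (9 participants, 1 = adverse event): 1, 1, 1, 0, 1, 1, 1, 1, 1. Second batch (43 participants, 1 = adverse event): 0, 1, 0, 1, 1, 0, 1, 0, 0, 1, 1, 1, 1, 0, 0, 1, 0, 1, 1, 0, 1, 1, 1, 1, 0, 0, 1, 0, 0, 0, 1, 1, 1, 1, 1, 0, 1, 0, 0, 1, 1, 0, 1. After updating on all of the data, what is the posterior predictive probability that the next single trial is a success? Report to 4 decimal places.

The Beta prior is conjugate to a Binomial/Bernoulli likelihood; the update adds successes to α and failures to β.
After batch 1: Beta(3.10+8, 8.98+1) = Beta(11.10, 9.98).
After batch 2: Beta(11.10+25, 9.98+18) = Beta(36.10, 27.98).
For a single future Bernoulli trial, P(success | data) = α/(α+β) = 0.5634.

0.5634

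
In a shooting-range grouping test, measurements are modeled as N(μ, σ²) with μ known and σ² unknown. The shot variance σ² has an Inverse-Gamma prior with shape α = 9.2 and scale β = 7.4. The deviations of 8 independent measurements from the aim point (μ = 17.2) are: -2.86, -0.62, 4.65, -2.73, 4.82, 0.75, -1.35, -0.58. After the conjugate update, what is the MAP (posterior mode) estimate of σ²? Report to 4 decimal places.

With known mean μ and an Inverse-Gamma(α, β) prior on σ², the Normal likelihood is conjugate: posterior is Inv-Gamma(α + n/2, β + Σ(xᵢ−μ)²/2).
Σ(xᵢ−μ)² = (-2.86)² + (-0.62)² + (4.65)² + (-2.73)² + (4.82)² + (0.75)² + (-1.35)² + (-0.58)² = 63.5932.
Posterior: Inv-Gamma(9.2 + 8/2, 7.4 + 63.5932/2) = Inv-Gamma(13.20, 39.19660).
Mode = β/(α+1) = 39.19660/14.20 = 2.7603.

2.7603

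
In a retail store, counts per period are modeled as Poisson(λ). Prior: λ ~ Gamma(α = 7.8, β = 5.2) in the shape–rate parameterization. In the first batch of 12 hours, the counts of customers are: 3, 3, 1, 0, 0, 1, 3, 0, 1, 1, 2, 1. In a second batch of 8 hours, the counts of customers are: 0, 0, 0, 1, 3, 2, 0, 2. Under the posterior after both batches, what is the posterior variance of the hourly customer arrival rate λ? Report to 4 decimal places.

0.0501

With a Gamma(shape α, rate β) prior, the Poisson likelihood is conjugate: the posterior is Gamma(α + ΣXᵢ, β + n).
Batch 1: sum of counts S = 16 over n = 12 hours.
After batch 1: Gamma(α+S, β+n) = Gamma(7.8+16, 5.2+12) = Gamma(23.8, 17.2).
Batch 2: sum of counts S = 8 over n = 8 hours.
After batch 2: Gamma(α+S, β+n) = Gamma(23.8+8, 17.2+8) = Gamma(31.8, 25.2).
Var = α/β² = 31.8/25.2² = 0.0501.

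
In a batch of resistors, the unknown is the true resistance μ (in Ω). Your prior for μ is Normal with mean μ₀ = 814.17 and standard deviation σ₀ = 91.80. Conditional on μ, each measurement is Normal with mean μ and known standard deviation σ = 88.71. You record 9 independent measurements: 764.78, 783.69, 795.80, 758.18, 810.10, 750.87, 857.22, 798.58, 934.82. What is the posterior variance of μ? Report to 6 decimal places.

For Normal data with known variance σ², a Normal(μ₀, σ₀²) prior on μ is conjugate. Posterior precision = 1/σ₀² + n/σ²; posterior mean is the precision-weighted average of μ₀ and x̄.
σ₀² = 91.80² = 8427.24, σ² = 88.71² = 7869.4641; σ² + n·σ₀² = 7869.4641 + 9·8427.24 = 83714.6241.
Posterior precision = 1/σ₀² + n/σ² = 1/8427.24 + 9/7869.4641 = (σ² + n·σ₀²)/(σ₀²σ²) = 83714.6241/(8427.24·7869.4641); posterior variance σₙ² = σ₀²σ²/(σ² + n·σ₀²) = 8427.24·7869.4641/83714.6241 = 792.189696.

792.189696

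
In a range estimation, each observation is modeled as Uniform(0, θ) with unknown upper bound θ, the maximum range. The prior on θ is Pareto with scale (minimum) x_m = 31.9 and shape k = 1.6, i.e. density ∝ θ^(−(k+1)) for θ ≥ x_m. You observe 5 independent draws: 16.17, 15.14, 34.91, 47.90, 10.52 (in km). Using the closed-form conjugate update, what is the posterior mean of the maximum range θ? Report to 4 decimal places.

56.4536

A Pareto(scale x_m, shape k) prior on the upper bound θ of Uniform(0, θ) is conjugate: posterior is Pareto(max(x_m, max xᵢ), k + n).
Sample maximum = 47.90; prior scale x_m = 31.9 → posterior scale = max = 47.90.
Posterior shape = 1.6 + 5 = 6.6.
E[θ|data] = k·x_m/(k−1) = 6.6·47.90/5.6 = 56.4536.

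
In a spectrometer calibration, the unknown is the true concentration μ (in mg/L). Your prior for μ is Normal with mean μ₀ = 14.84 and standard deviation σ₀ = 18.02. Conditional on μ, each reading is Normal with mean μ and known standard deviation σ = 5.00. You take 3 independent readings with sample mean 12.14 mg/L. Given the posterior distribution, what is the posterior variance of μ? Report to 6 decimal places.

For Normal data with known variance σ², a Normal(μ₀, σ₀²) prior on μ is conjugate. Posterior precision = 1/σ₀² + n/σ²; posterior mean is the precision-weighted average of μ₀ and x̄.
σ₀² = 18.02² = 324.7204, σ² = 5.00² = 25; σ² + n·σ₀² = 25 + 3·324.7204 = 999.1612.
Posterior precision = 1/σ₀² + n/σ² = 1/324.7204 + 3/25 = (σ² + n·σ₀²)/(σ₀²σ²) = 999.1612/(324.7204·25); posterior variance σₙ² = σ₀²σ²/(σ² + n·σ₀²) = 324.7204·25/999.1612 = 8.124825.

8.124825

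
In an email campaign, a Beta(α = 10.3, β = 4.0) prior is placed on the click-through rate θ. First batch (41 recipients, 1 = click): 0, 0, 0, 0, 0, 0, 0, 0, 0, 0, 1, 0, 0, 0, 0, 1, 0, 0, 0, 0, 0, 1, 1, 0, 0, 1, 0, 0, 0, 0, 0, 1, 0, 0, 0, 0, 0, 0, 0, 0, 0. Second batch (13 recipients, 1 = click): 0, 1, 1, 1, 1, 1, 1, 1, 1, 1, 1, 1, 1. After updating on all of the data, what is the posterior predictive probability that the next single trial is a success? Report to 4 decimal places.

The Beta prior is conjugate to a Binomial/Bernoulli likelihood; the update adds successes to α and failures to β.
After batch 1: Beta(10.3+6, 4.0+35) = Beta(16.3, 39.0).
After batch 2: Beta(16.3+12, 39.0+1) = Beta(28.3, 40.0).
For a single future Bernoulli trial, P(success | data) = α/(α+β) = 0.4143.

0.4143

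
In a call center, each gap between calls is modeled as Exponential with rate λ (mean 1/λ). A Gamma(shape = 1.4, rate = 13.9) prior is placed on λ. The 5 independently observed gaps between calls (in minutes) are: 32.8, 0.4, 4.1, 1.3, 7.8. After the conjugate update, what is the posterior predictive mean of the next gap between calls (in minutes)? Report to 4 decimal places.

With a Gamma(shape α, rate β) prior on the exponential rate λ, the posterior after n observations with total T = Σxᵢ is Gamma(α+n, β+T).
Sum of observations T = 46.4 minutes; n = 5.
Posterior: Gamma(1.4+5, 13.9+46.4) = Gamma(6.4, 60.3).
The predictive distribution for the next observation is Lomax; its mean is β/(α−1) = 60.3/5.4 = 11.1667.

11.1667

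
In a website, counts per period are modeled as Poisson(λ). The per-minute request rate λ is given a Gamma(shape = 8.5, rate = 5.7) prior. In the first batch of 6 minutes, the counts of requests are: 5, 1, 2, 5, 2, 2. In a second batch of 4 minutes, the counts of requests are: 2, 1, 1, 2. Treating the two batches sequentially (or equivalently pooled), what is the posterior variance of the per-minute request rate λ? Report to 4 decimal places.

With a Gamma(shape α, rate β) prior, the Poisson likelihood is conjugate: the posterior is Gamma(α + ΣXᵢ, β + n).
Batch 1: sum of counts S = 17 over n = 6 minutes.
After batch 1: Gamma(α+S, β+n) = Gamma(8.5+17, 5.7+6) = Gamma(25.5, 11.7).
Batch 2: sum of counts S = 6 over n = 4 minutes.
After batch 2: Gamma(α+S, β+n) = Gamma(25.5+6, 11.7+4) = Gamma(31.5, 15.7).
Var = α/β² = 31.5/15.7² = 0.1278.

0.1278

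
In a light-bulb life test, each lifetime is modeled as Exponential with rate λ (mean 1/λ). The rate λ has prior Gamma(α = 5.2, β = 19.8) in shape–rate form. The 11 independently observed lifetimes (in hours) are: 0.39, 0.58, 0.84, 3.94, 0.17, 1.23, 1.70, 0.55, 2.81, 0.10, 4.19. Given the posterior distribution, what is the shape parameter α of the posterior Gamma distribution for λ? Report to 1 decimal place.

16.2

With a Gamma(shape α, rate β) prior on the exponential rate λ, the posterior after n observations with total T = Σxᵢ is Gamma(α+n, β+T).
Sum of observations T = 16.50 hours; n = 11.
Posterior: Gamma(5.2+11, 19.8+16.50) = Gamma(16.2, 36.30).
Posterior α = 16.2.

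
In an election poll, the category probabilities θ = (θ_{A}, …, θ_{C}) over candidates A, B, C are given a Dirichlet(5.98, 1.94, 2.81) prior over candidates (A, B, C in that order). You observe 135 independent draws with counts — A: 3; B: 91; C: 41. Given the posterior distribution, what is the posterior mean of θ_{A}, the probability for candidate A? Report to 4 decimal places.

The Dirichlet prior is conjugate to the Multinomial likelihood: each posterior αⱼ = prior αⱼ + observed count nⱼ.
Posterior concentration: (8.98, 92.94, 43.81), total = 145.73.
E[θ_{A}|data] = α_{A}/Σα = 8.98/145.73 = 0.0616.

0.0616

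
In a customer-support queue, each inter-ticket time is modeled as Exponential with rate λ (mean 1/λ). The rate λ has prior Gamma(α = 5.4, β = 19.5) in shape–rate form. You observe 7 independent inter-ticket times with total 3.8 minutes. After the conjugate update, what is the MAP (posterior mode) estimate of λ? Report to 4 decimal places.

With a Gamma(shape α, rate β) prior on the exponential rate λ, the posterior after n observations with total T = Σxᵢ is Gamma(α+n, β+T).
Posterior: Gamma(5.4+7, 19.5+3.8) = Gamma(12.4, 23.3).
Mode = (α−1)/β = 0.4893.

0.4893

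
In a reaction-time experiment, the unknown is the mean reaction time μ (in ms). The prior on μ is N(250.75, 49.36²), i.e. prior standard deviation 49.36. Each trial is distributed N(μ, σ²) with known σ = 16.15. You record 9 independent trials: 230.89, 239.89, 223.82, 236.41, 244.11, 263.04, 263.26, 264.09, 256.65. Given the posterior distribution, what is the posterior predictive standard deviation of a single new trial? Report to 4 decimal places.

17.0136

For Normal data with known variance σ², a Normal(μ₀, σ₀²) prior on μ is conjugate. Posterior precision = 1/σ₀² + n/σ²; posterior mean is the precision-weighted average of μ₀ and x̄.
σ₀² = 49.36² = 2436.4096, σ² = 16.15² = 260.8225; σ² + n·σ₀² = 260.8225 + 9·2436.4096 = 22188.5089.
Posterior precision = 1/σ₀² + n/σ² = 1/2436.4096 + 9/260.8225 = (σ² + n·σ₀²)/(σ₀²σ²) = 22188.5089/(2436.4096·260.8225); posterior variance σₙ² = σ₀²σ²/(σ² + n·σ₀²) = 2436.4096·260.8225/22188.5089 = 28.639619.
Predictive variance for one new observation = σₙ² + σ² = 2436.4096·260.8225/22188.5089 + 260.8225 = σ²·(σ₀² + 22188.5089)/22188.5089 = 260.8225·24624.9185/22188.5089 = 289.462119; SD = √(260.8225·24624.9185/22188.5089) = 17.0136.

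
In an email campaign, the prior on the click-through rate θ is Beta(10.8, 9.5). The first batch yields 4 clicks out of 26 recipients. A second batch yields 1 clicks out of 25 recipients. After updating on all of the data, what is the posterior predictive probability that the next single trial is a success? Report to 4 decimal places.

The Beta prior is conjugate to a Binomial/Bernoulli likelihood; the update adds successes to α and failures to β.
After batch 1: Beta(10.8+4, 9.5+22) = Beta(14.8, 31.5).
After batch 2: Beta(14.8+1, 31.5+24) = Beta(15.8, 55.5).
For a single future Bernoulli trial, P(success | data) = α/(α+β) = 0.2216.

0.2216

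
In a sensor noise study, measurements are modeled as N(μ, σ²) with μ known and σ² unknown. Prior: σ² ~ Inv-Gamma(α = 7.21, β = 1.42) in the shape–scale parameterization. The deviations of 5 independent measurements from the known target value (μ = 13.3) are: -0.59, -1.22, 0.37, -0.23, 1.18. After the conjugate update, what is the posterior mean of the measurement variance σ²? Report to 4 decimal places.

With known mean μ and an Inverse-Gamma(α, β) prior on σ², the Normal likelihood is conjugate: posterior is Inv-Gamma(α + n/2, β + Σ(xᵢ−μ)²/2).
Σ(xᵢ−μ)² = (-0.59)² + (-1.22)² + (0.37)² + (-0.23)² + (1.18)² = 3.4187.
Posterior: Inv-Gamma(7.21 + 5/2, 1.42 + 3.4187/2) = Inv-Gamma(9.71, 3.12935).
E[σ²|data] = β/(α−1) = 3.12935/8.71 = 0.3593.

0.3593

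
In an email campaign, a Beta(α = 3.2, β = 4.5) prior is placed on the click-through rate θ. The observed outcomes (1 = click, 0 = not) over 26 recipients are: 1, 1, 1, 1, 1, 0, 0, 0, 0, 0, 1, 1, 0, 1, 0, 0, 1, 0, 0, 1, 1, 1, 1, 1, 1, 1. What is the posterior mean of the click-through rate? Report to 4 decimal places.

0.5697

The Beta prior is conjugate to a Binomial/Bernoulli likelihood; the update adds successes to α and failures to β.
Posterior: Beta(α+k, β+n−k) = Beta(3.2+16, 4.5+10) = Beta(19.2, 14.5).
Posterior mean = α/(α+β) = 19.2/33.7 = 0.5697.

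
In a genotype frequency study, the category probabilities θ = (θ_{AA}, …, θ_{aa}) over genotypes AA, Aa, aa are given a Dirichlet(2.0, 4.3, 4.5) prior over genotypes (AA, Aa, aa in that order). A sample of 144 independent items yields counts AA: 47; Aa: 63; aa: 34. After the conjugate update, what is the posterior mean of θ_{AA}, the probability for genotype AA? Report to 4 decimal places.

0.3165

The Dirichlet prior is conjugate to the Multinomial likelihood: each posterior αⱼ = prior αⱼ + observed count nⱼ.
Posterior concentration: (49.0, 67.3, 38.5), total = 154.8.
E[θ_{AA}|data] = α_{AA}/Σα = 49.0/154.8 = 0.3165.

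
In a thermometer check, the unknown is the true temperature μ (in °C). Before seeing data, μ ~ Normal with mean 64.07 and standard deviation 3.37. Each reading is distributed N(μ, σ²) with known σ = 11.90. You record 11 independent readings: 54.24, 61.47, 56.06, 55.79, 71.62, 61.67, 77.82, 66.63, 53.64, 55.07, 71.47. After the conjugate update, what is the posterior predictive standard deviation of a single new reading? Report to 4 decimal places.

For Normal data with known variance σ², a Normal(μ₀, σ₀²) prior on μ is conjugate. Posterior precision = 1/σ₀² + n/σ²; posterior mean is the precision-weighted average of μ₀ and x̄.
σ₀² = 3.37² = 11.3569, σ² = 11.90² = 141.61; σ² + n·σ₀² = 141.61 + 11·11.3569 = 266.5359.
Posterior precision = 1/σ₀² + n/σ² = 1/11.3569 + 11/141.61 = (σ² + n·σ₀²)/(σ₀²σ²) = 266.5359/(11.3569·141.61); posterior variance σₙ² = σ₀²σ²/(σ² + n·σ₀²) = 11.3569·141.61/266.5359 = 6.033899.
Predictive variance for one new observation = σₙ² + σ² = 11.3569·141.61/266.5359 + 141.61 = σ²·(σ₀² + 266.5359)/266.5359 = 141.61·277.8928/266.5359 = 147.643899; SD = √(141.61·277.8928/266.5359) = 12.1509.

12.1509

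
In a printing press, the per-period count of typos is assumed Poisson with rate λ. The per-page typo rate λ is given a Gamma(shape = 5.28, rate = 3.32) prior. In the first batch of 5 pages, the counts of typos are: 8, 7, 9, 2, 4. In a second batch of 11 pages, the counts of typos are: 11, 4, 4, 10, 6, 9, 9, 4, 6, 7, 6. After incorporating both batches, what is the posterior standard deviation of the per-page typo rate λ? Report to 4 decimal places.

0.5460

With a Gamma(shape α, rate β) prior, the Poisson likelihood is conjugate: the posterior is Gamma(α + ΣXᵢ, β + n).
Batch 1: sum of counts S = 30 over n = 5 pages.
After batch 1: Gamma(α+S, β+n) = Gamma(5.28+30, 3.32+5) = Gamma(35.28, 8.32).
Batch 2: sum of counts S = 76 over n = 11 pages.
After batch 2: Gamma(α+S, β+n) = Gamma(35.28+76, 8.32+11) = Gamma(111.28, 19.32).
SD = √α/β = √111.28/19.32 = 0.5460.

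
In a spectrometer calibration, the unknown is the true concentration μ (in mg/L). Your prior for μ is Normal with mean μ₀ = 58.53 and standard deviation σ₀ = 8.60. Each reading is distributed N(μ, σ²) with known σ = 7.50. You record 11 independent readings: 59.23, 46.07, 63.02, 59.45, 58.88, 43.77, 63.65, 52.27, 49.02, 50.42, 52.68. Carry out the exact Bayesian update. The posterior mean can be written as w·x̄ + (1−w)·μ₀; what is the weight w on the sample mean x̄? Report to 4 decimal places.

For Normal data with known variance σ², a Normal(μ₀, σ₀²) prior on μ is conjugate. Posterior precision = 1/σ₀² + n/σ²; posterior mean is the precision-weighted average of μ₀ and x̄.
σ₀² = 8.60² = 73.96, σ² = 7.50² = 56.25. Prior precision 1/σ₀² = 1/73.96; data precision n/σ² = 11/56.25.
w = (n/σ²)/(1/σ₀² + n/σ²) = n·σ₀²/(σ² + n·σ₀²) = 11·73.96/(56.25 + 11·73.96) = 813.56/869.81 = 0.9353.

0.9353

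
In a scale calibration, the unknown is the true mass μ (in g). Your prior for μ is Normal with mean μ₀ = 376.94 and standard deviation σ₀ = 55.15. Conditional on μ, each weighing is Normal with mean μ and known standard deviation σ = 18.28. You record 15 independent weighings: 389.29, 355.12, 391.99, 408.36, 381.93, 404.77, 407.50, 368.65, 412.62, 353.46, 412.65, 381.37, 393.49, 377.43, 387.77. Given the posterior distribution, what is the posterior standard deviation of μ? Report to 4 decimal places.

For Normal data with known variance σ², a Normal(μ₀, σ₀²) prior on μ is conjugate. Posterior precision = 1/σ₀² + n/σ²; posterior mean is the precision-weighted average of μ₀ and x̄.
σ₀² = 55.15² = 3041.5225, σ² = 18.28² = 334.1584; σ² + n·σ₀² = 334.1584 + 15·3041.5225 = 45956.9959.
Posterior precision = 1/σ₀² + n/σ² = 1/3041.5225 + 15/334.1584 = (σ² + n·σ₀²)/(σ₀²σ²) = 45956.9959/(3041.5225·334.1584); posterior variance σₙ² = σ₀²σ²/(σ² + n·σ₀²) = 3041.5225·334.1584/45956.9959 = 22.115246.
Posterior SD = √σₙ² = √(3041.5225·334.1584/45956.9959) = 4.7027.

4.7027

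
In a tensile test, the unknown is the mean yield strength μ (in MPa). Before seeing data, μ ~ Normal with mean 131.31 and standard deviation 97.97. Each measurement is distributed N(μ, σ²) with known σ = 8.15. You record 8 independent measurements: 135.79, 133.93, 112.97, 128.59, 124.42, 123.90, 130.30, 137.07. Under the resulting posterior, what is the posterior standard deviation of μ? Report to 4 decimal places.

For Normal data with known variance σ², a Normal(μ₀, σ₀²) prior on μ is conjugate. Posterior precision = 1/σ₀² + n/σ²; posterior mean is the precision-weighted average of μ₀ and x̄.
σ₀² = 97.97² = 9598.1209, σ² = 8.15² = 66.4225; σ² + n·σ₀² = 66.4225 + 8·9598.1209 = 76851.3897.
Posterior precision = 1/σ₀² + n/σ² = 1/9598.1209 + 8/66.4225 = (σ² + n·σ₀²)/(σ₀²σ²) = 76851.3897/(9598.1209·66.4225); posterior variance σₙ² = σ₀²σ²/(σ² + n·σ₀²) = 9598.1209·66.4225/76851.3897 = 8.295636.
Posterior SD = √σₙ² = √(9598.1209·66.4225/76851.3897) = 2.8802.

2.8802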